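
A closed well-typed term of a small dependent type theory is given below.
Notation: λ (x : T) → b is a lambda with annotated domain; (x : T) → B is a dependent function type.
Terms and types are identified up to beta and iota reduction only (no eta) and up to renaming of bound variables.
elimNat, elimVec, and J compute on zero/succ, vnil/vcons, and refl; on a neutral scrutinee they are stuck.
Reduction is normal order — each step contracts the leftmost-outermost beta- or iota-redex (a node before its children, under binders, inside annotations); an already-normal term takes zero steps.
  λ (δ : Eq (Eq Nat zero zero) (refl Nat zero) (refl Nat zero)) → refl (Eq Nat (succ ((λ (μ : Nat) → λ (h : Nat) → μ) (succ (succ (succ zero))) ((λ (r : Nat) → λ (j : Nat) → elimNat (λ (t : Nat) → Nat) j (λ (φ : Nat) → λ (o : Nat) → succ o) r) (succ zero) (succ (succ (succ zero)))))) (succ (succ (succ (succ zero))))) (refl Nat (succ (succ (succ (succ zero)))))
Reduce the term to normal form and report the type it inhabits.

reduced normal form:
  λ (δ : Eq (Eq Nat zero zero) (refl Nat zero) (refl Nat zero)) → refl (Eq Nat (succ (succ (succ (succ zero)))) (succ (succ (succ (succ zero))))) (refl Nat (succ (succ (succ (succ zero)))))
the term's type:
  (δ : Eq (Eq Nat zero zero) (refl Nat zero) (refl Nat zero)) → Eq (Eq Nat (succ (succ (succ (succ zero)))) (succ (succ (succ (succ zero))))) (refl Nat (succ (succ (succ (succ zero))))) (refl Nat (succ (succ (succ (succ zero)))))


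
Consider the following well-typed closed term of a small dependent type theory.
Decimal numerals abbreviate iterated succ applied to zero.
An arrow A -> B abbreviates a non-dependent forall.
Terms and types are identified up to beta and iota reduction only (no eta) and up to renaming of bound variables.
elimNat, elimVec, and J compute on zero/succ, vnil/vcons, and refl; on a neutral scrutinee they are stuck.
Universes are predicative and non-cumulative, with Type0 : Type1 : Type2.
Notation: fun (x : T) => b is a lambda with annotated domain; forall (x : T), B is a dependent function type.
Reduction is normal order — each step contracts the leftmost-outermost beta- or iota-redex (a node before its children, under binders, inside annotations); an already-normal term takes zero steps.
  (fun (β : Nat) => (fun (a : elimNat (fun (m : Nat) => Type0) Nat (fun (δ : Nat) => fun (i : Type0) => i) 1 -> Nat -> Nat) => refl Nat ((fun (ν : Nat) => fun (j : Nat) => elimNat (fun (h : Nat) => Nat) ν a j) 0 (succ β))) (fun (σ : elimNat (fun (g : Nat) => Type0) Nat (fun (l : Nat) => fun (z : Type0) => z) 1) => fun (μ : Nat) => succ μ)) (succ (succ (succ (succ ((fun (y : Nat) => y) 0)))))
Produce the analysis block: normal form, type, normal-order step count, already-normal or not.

reduced normal form:
  refl Nat 5
inferred type:
  Eq Nat 5 5
normal-order step count: 25
already normal: no
first contracted redex: a beta-redex


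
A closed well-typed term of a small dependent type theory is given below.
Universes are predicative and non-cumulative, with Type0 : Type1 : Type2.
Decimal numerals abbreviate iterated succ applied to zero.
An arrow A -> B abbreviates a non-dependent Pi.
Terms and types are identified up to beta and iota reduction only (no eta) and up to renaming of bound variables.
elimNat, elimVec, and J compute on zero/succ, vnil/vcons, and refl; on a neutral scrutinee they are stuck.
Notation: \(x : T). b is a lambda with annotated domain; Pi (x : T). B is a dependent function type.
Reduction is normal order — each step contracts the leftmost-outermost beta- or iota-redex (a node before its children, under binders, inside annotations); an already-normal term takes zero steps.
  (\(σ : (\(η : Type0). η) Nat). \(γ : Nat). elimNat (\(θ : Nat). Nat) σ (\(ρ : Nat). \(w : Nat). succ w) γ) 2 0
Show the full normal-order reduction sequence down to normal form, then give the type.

normal-order reduction sequence:
  (\(σ : (\(η : Type0). η) Nat). \(γ : Nat). elimNat (\(θ : Nat). Nat) σ (\(ρ : Nat). \(w : Nat). succ w) γ) 2 0
  ~> (\(σ : Nat). elimNat (\(η : Nat). Nat) 2 (\(γ : Nat). \(θ : Nat). succ θ) σ) 0
  ~> elimNat (\(σ : Nat). Nat) 2 (\(η : Nat). \(γ : Nat). succ γ) 0
  ~> 2
inferred type:
  Nat


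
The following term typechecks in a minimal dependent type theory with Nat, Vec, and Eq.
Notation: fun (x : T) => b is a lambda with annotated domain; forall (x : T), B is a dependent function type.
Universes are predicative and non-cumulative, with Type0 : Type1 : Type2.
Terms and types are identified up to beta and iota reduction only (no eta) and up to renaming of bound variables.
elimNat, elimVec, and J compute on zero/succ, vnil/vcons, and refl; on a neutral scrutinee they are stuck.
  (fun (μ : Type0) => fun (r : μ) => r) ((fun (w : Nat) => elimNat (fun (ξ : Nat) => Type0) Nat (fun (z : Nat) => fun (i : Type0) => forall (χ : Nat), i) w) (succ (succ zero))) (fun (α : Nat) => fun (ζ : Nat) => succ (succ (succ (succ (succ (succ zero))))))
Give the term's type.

the term's type:
  forall (μ : Nat), forall (r : Nat), Nat


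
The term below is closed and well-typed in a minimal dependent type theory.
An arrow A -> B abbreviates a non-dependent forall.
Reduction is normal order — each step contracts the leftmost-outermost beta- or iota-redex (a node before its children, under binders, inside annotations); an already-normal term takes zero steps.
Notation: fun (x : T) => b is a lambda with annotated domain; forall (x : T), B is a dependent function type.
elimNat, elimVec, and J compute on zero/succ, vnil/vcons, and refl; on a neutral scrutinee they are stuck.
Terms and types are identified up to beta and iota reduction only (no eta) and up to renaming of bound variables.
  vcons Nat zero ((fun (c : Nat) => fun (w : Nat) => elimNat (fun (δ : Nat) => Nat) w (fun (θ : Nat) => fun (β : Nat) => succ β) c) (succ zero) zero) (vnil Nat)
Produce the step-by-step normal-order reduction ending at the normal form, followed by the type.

normal-order reduction:
  vcons Nat zero ((fun (c : Nat) => fun (w : Nat) => elimNat (fun (δ : Nat) => Nat) w (fun (θ : Nat) => fun (β : Nat) => succ β) c) (succ zero) zero) (vnil Nat)
  ~> vcons Nat zero ((fun (c : Nat) => elimNat (fun (w : Nat) => Nat) c (fun (δ : Nat) => fun (θ : Nat) => succ θ) (succ zero)) zero) (vnil Nat)
  ~> vcons Nat zero (elimNat (fun (c : Nat) => Nat) zero (fun (w : Nat) => fun (δ : Nat) => succ δ) (succ zero)) (vnil Nat)
  ~> vcons Nat zero ((fun (c : Nat) => fun (w : Nat) => succ w) zero (elimNat (fun (δ : Nat) => Nat) zero (fun (θ : Nat) => fun (β : Nat) => succ β) zero)) (vnil Nat)
  ~> vcons Nat zero ((fun (c : Nat) => succ c) (elimNat (fun (w : Nat) => Nat) zero (fun (δ : Nat) => fun (θ : Nat) => succ θ) zero)) (vnil Nat)
  ~> vcons Nat zero (succ (elimNat (fun (c : Nat) => Nat) zero (fun (w : Nat) => fun (δ : Nat) => succ δ) zero)) (vnil Nat)
  ~> vcons Nat zero (succ zero) (vnil Nat)
type:
  Vec Nat (succ zero)


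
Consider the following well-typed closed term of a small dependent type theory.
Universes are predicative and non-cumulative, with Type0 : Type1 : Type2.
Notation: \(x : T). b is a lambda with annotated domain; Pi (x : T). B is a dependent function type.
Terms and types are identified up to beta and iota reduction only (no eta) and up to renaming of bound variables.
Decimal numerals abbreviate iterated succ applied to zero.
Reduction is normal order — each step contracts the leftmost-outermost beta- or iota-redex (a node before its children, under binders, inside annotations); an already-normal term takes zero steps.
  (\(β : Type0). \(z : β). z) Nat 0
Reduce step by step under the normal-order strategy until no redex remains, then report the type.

normal-order reduction sequence:
  (\(β : Type0). \(z : β). z) Nat 0
  ~> (\(β : Nat). β) 0
  ~> 0
inferred type:
  Nat


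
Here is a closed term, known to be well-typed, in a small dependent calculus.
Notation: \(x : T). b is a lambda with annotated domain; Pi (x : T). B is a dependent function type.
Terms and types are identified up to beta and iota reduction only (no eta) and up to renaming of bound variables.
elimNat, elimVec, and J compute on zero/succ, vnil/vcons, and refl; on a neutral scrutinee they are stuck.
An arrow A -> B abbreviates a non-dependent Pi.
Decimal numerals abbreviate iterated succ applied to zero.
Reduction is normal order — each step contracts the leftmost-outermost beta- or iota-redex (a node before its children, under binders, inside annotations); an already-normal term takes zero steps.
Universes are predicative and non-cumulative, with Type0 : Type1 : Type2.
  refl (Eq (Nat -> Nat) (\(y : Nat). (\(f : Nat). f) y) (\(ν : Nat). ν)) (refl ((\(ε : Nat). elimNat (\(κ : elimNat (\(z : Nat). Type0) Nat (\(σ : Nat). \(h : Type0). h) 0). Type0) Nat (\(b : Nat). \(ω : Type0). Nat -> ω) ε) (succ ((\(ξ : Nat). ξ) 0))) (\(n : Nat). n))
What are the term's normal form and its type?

resulting normal form:
  refl (Eq (Nat -> Nat) (\(y : Nat). y) (\(f : Nat). f)) (refl (Nat -> Nat) (\(ν : Nat). ν))
type:
  Eq (Eq (Nat -> Nat) (\(y : Nat). y) (\(f : Nat). f)) (refl (Nat -> Nat) (\(ν : Nat). ν)) (refl (Nat -> Nat) (\(ε : Nat). ε))
observation: 8 normal-order steps separate the term from its normal form.


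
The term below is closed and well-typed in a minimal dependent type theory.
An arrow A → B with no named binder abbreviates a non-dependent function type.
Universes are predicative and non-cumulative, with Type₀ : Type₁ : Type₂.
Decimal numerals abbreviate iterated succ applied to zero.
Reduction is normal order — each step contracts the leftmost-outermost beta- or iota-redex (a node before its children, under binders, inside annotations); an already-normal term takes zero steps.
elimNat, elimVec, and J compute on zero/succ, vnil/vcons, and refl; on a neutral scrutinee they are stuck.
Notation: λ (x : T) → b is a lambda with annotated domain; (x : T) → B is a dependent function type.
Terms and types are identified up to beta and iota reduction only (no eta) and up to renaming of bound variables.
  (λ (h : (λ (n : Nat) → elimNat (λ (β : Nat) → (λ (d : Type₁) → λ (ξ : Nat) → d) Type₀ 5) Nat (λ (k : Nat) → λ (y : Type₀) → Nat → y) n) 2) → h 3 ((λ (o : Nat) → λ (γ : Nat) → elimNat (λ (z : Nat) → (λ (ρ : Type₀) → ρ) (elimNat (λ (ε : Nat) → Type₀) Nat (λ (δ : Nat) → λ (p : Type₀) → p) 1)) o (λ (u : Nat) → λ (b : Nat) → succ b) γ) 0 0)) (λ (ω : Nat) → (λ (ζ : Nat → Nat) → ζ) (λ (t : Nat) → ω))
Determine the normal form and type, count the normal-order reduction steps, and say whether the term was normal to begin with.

resulting normal form:
  3
inferred type:
  Nat
normal-order step count: 4
term was already normal: no
first redex: a beta-redex


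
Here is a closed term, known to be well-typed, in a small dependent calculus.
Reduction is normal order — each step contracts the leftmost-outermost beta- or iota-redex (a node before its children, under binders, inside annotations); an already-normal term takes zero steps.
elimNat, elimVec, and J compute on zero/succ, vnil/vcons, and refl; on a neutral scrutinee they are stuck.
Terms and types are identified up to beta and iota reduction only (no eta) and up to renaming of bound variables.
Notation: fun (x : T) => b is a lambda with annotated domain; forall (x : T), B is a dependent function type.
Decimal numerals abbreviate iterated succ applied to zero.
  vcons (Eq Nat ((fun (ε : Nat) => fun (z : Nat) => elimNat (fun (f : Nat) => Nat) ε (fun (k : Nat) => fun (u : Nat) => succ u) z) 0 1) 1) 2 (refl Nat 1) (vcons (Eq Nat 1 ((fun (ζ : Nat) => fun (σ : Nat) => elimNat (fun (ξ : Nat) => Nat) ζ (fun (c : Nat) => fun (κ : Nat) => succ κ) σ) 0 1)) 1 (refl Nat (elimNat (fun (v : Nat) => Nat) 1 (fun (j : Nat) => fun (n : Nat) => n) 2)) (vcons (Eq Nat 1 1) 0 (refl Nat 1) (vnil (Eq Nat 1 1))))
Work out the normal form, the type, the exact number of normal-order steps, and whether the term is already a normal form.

reduced normal form:
  vcons (Eq Nat 1 1) 2 (refl Nat 1) (vcons (Eq Nat 1 1) 1 (refl Nat 1) (vcons (Eq Nat 1 1) 0 (refl Nat 1) (vnil (Eq Nat 1 1))))
inferred type:
  Vec (Eq Nat 1 1) 3
reduction steps (normal order): 19
term was already normal: no
first redex: a beta-redex


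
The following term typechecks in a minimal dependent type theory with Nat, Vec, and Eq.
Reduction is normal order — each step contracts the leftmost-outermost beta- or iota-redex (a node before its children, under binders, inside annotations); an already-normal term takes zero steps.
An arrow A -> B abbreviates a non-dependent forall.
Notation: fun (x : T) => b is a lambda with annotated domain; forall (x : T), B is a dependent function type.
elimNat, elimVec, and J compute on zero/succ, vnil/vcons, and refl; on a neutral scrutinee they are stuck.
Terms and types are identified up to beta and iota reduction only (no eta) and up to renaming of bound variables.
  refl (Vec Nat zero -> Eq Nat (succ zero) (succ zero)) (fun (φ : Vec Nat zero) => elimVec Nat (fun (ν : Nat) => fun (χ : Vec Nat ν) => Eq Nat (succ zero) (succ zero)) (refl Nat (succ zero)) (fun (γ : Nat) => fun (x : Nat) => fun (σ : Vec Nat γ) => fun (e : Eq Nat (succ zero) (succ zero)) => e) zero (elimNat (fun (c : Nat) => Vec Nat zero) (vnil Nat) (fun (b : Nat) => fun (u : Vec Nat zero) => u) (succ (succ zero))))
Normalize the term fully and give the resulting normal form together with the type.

normal form:
  refl (Vec Nat zero -> Eq Nat (succ zero) (succ zero)) (fun (φ : Vec Nat zero) => refl Nat (succ zero))
inferred type:
  Eq (Vec Nat zero -> Eq Nat (succ zero) (succ zero)) (fun (φ : Vec Nat zero) => refl Nat (succ zero)) (fun (ν : Vec Nat zero) => refl Nat (succ zero))
observation: the leftmost-outermost redex is an elimNat iota-redex, and normalization takes 8 steps.


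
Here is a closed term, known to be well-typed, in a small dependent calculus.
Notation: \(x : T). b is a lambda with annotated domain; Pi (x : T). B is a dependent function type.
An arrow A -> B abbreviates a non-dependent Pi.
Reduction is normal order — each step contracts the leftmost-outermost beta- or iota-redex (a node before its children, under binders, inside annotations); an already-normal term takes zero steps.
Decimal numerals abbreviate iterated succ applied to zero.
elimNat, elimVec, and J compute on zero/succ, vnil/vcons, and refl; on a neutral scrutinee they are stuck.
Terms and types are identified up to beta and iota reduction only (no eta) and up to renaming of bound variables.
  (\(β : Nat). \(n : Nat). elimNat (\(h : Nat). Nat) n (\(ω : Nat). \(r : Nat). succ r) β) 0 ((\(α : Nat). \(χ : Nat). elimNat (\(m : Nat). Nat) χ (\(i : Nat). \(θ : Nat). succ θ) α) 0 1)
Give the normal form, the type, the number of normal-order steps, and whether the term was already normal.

resulting normal form:
  1
type:
  Nat
normal-order step count: 6
term was already normal: no
first contracted redex: a beta-redex


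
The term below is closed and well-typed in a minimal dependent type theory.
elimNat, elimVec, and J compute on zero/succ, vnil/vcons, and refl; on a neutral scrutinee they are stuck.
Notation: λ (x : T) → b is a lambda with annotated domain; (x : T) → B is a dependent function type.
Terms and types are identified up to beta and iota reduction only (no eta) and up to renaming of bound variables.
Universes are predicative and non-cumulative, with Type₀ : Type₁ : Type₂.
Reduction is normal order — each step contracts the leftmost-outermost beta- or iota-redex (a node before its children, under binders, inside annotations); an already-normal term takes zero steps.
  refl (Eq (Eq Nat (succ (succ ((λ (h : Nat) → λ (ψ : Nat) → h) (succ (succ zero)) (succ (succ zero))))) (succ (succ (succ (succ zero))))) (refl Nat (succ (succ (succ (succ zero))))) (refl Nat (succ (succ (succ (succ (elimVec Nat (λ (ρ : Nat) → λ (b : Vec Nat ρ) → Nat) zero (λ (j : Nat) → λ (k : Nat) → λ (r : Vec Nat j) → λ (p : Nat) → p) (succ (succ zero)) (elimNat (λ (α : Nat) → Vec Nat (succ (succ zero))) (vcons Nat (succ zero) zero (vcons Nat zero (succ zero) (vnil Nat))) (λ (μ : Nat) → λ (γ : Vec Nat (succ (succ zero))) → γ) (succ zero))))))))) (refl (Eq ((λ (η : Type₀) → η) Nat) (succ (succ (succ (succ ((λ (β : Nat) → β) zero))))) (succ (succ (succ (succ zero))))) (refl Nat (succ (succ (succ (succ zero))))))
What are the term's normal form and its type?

normal form:
  refl (Eq (Eq Nat (succ (succ (succ (succ zero)))) (succ (succ (succ (succ zero))))) (refl Nat (succ (succ (succ (succ zero))))) (refl Nat (succ (succ (succ (succ zero)))))) (refl (Eq Nat (succ (succ (succ (succ zero)))) (succ (succ (succ (succ zero))))) (refl Nat (succ (succ (succ (succ zero))))))
type:
  Eq (Eq (Eq Nat (succ (succ (succ (succ zero)))) (succ (succ (succ (succ zero))))) (refl Nat (succ (succ (succ (succ zero))))) (refl Nat (succ (succ (succ (succ zero)))))) (refl (Eq Nat (succ (succ (succ (succ zero)))) (succ (succ (succ (succ zero))))) (refl Nat (succ (succ (succ (succ zero)))))) (refl (Eq Nat (succ (succ (succ (succ zero)))) (succ (succ (succ (succ zero))))) (refl Nat (succ (succ (succ (succ zero))))))


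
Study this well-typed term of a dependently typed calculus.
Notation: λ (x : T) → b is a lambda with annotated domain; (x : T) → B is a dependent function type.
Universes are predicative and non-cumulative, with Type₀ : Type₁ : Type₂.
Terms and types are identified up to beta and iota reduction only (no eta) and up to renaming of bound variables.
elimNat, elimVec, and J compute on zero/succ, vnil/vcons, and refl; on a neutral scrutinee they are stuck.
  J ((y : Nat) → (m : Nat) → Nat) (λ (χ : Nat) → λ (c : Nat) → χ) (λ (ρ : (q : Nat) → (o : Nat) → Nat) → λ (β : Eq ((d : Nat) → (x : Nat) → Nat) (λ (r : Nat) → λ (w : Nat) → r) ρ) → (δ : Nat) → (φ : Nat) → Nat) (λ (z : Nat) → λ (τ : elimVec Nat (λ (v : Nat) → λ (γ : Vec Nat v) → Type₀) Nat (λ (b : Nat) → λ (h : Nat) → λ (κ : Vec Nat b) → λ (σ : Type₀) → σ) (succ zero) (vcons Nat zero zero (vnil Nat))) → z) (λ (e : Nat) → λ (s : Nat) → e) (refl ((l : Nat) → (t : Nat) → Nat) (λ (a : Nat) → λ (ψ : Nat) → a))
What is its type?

the term's type:
  (y : Nat) → (m : Nat) → Nat


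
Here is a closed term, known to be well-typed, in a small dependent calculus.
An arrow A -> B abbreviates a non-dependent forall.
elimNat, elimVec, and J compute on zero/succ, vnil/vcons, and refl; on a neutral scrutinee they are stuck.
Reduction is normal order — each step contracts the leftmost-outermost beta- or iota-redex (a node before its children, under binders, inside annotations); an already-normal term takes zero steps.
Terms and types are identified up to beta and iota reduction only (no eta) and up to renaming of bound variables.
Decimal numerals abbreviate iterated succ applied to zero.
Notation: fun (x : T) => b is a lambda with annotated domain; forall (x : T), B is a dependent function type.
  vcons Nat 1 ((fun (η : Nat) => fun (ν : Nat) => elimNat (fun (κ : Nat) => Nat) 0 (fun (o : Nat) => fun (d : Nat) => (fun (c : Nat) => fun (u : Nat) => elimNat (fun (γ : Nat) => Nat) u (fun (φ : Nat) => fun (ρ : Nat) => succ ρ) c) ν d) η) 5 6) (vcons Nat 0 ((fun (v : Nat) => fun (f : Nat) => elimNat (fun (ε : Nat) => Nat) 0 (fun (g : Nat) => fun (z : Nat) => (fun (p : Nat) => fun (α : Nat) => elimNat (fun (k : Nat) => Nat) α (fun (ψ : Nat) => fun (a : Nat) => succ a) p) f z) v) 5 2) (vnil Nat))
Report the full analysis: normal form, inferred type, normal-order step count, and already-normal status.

normal form:
  vcons Nat 1 30 (vcons Nat 0 10 (vnil Nat))
inferred type:
  Vec Nat 2
reduction steps (normal order): 186
started in normal form: no
first contracted redex: a beta-redex


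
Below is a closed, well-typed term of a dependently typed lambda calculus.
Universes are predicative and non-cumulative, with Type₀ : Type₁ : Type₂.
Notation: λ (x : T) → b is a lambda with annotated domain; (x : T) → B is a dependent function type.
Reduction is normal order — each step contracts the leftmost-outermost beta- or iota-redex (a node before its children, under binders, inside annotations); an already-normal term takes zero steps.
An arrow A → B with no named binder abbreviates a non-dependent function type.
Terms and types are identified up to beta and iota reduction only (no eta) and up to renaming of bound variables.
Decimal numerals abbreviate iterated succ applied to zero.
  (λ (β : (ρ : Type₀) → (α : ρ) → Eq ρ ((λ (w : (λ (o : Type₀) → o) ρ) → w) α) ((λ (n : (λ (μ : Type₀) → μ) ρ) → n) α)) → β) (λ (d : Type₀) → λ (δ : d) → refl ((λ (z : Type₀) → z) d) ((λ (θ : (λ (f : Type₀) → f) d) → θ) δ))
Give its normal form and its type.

resulting normal form:
  λ (β : Type₀) → λ (ρ : β) → refl β ρ
the term's type:
  (β : Type₀) → (ρ : β) → Eq β ρ ρ
observation: the term reaches its normal form after 3 normal-order steps.


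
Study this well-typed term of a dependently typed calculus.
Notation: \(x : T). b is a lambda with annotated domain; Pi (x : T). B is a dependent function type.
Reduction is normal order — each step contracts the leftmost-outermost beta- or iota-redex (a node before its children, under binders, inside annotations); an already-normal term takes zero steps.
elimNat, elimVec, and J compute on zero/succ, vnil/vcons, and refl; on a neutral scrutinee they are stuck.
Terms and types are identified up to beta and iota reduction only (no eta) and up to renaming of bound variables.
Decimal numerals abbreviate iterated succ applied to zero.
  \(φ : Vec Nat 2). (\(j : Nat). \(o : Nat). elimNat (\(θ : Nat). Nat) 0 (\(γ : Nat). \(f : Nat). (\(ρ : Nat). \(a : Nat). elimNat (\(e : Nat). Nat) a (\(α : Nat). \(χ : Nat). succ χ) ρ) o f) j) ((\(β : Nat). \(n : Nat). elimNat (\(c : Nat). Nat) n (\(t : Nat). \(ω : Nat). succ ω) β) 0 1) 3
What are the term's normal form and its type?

normal form:
  \(φ : Vec Nat 2). 3
the term's type:
  Pi (φ : Vec Nat 2). Nat
observation: the leftmost-outermost redex is a beta-redex, and normalization takes 21 steps.


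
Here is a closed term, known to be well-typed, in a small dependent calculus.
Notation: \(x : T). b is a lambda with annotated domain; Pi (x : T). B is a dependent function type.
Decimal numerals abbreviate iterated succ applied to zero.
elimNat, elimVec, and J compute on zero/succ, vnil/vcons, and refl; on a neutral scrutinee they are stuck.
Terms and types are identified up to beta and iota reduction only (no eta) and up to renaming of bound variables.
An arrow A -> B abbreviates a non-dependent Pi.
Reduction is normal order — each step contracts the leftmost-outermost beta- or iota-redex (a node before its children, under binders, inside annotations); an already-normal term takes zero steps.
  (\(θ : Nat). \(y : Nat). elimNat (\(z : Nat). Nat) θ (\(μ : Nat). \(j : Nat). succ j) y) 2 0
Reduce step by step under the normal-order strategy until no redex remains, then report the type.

reduction (normal order):
  (\(θ : Nat). \(y : Nat). elimNat (\(z : Nat). Nat) θ (\(μ : Nat). \(j : Nat). succ j) y) 2 0
  ~> (\(θ : Nat). elimNat (\(y : Nat). Nat) 2 (\(z : Nat). \(μ : Nat). succ μ) θ) 0
  ~> elimNat (\(θ : Nat). Nat) 2 (\(y : Nat). \(z : Nat). succ z) 0
  ~> 2
inferred type:
  Nat


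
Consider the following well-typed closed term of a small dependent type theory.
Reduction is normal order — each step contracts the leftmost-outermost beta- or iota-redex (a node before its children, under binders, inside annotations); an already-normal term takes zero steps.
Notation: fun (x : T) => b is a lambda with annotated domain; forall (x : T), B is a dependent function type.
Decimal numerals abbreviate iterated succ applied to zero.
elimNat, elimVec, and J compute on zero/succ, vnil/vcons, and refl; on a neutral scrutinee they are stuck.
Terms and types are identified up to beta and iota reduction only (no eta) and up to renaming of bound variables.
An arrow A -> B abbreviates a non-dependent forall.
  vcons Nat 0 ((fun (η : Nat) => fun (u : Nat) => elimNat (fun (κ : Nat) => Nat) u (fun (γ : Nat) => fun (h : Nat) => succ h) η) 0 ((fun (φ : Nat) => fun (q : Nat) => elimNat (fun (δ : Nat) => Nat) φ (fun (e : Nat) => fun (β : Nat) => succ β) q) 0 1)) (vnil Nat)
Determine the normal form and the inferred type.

reduced normal form:
  vcons Nat 0 1 (vnil Nat)
the term's type:
  Vec Nat 1
observation: the term reaches its normal form after 9 normal-order steps.


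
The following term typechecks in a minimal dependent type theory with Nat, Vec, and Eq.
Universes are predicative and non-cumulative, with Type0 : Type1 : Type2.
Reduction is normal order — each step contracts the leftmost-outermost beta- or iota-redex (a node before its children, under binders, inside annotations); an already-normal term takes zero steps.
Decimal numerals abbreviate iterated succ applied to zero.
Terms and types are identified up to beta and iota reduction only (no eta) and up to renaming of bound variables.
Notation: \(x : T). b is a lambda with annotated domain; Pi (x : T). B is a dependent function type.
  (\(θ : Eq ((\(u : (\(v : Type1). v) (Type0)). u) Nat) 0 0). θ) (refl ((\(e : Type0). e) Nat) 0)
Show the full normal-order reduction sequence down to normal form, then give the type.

normal-order reduction:
  (\(θ : Eq ((\(u : (\(v : Type1). v) (Type0)). u) Nat) 0 0). θ) (refl ((\(e : Type0). e) Nat) 0)
  ~> refl ((\(θ : Type0). θ) Nat) 0
  ~> refl Nat 0
inferred type:
  Eq Nat 0 0


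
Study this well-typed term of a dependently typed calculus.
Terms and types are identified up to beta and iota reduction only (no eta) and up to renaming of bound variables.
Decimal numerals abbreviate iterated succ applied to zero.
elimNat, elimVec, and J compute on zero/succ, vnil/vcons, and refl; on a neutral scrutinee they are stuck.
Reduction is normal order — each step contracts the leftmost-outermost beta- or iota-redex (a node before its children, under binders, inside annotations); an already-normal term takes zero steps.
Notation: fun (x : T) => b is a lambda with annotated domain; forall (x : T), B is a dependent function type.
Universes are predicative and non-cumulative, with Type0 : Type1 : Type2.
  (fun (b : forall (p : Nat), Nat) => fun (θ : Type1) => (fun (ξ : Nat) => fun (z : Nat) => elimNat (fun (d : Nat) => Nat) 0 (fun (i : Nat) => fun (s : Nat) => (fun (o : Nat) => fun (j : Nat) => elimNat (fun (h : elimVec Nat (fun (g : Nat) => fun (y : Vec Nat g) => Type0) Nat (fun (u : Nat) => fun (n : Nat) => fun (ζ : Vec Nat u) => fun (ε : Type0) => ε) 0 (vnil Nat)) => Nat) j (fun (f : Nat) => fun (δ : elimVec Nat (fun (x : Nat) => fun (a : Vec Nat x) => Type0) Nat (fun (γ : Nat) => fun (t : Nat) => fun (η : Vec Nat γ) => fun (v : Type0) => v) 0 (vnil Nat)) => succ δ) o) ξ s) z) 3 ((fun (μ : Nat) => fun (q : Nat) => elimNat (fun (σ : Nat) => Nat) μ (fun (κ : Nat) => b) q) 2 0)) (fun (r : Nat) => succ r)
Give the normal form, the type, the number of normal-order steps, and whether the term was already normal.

normal form:
  fun (b : Type1) => 6
inferred type:
  forall (b : Type1), Nat
reduction steps (normal order): 25
already normal: no
first redex: a beta-redex


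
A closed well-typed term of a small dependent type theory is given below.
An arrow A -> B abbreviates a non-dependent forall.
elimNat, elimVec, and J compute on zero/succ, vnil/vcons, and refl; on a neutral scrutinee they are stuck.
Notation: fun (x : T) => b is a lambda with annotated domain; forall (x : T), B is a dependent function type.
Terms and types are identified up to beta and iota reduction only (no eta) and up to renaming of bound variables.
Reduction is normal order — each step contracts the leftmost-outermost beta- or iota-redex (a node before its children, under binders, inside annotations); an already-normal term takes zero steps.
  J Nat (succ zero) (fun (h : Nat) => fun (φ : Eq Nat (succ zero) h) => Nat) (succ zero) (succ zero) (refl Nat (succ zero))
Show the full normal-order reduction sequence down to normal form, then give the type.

reduction (normal order):
  J Nat (succ zero) (fun (h : Nat) => fun (φ : Eq Nat (succ zero) h) => Nat) (succ zero) (succ zero) (refl Nat (succ zero))
  ~> succ zero
the term's type:
  Nat


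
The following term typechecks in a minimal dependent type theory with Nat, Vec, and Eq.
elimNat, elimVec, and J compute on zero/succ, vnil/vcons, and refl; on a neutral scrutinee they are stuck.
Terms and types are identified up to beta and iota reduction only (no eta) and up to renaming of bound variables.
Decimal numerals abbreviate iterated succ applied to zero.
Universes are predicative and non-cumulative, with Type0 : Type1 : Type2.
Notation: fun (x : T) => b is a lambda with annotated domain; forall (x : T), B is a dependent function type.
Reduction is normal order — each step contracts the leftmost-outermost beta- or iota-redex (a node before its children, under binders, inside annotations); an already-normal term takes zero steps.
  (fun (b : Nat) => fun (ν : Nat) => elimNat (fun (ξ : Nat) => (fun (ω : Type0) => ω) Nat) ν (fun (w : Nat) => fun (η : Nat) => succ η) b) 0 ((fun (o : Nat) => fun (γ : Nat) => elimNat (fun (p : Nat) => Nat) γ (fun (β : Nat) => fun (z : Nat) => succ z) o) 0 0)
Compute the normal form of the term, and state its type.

resulting normal form:
  0
type:
  Nat


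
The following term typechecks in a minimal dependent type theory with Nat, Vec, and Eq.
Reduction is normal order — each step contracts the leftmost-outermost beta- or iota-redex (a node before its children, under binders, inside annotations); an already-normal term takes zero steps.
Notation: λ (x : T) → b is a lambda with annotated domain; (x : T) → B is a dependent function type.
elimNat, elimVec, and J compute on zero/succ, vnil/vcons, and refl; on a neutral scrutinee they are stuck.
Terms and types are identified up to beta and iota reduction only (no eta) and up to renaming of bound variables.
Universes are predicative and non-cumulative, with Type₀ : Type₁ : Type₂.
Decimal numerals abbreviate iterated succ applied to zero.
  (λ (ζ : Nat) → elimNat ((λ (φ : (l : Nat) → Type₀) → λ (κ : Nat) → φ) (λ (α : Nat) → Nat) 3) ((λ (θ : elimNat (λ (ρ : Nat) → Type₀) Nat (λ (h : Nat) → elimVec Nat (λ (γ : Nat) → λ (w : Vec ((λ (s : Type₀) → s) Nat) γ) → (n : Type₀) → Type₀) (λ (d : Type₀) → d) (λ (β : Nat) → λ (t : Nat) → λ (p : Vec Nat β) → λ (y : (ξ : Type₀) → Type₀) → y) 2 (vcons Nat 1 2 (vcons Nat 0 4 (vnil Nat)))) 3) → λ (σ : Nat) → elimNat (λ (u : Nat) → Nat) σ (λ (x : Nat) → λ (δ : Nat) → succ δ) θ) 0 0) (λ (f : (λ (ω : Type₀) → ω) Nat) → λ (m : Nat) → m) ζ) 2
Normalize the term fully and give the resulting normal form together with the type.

resulting normal form:
  0
inferred type:
  Nat
observation: the leftmost-outermost redex is a beta-redex, and normalization takes 11 steps.


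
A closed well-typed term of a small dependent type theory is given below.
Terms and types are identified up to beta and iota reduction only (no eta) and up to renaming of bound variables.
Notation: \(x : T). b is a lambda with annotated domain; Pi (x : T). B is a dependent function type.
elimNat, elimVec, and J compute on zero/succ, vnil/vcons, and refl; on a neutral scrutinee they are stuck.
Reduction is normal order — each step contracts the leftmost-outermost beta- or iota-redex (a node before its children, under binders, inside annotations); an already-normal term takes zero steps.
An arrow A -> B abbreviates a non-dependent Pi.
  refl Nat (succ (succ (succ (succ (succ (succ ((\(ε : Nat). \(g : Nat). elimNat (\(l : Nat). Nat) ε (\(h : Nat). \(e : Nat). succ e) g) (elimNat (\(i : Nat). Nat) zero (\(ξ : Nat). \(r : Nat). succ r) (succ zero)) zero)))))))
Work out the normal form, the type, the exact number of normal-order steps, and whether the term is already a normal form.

normal form:
  refl Nat (succ (succ (succ (succ (succ (succ (succ zero)))))))
the term's type:
  Eq Nat (succ (succ (succ (succ (succ (succ (succ zero))))))) (succ (succ (succ (succ (succ (succ (succ zero)))))))
steps to reach normal form (normal order): 7
started in normal form: no
first contracted redex: a beta-redex


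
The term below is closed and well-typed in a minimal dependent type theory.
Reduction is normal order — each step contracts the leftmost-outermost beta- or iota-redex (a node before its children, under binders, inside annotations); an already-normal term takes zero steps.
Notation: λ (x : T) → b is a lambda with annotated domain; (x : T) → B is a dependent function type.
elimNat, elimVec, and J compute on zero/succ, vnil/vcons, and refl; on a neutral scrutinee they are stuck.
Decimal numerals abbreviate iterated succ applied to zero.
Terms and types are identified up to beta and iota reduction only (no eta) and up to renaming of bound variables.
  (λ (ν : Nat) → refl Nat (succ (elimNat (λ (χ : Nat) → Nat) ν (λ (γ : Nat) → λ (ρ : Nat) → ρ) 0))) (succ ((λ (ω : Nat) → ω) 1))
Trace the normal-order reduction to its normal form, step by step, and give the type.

normal-order reduction:
  (λ (ν : Nat) → refl Nat (succ (elimNat (λ (χ : Nat) → Nat) ν (λ (γ : Nat) → λ (ρ : Nat) → ρ) 0))) (succ ((λ (ω : Nat) → ω) 1))
  ~> refl Nat (succ (elimNat (λ (ν : Nat) → Nat) (succ ((λ (χ : Nat) → χ) 1)) (λ (γ : Nat) → λ (ρ : Nat) → ρ) 0))
  ~> refl Nat (succ (succ ((λ (ν : Nat) → ν) 1)))
  ~> refl Nat 3
the term's type:
  Eq Nat 3 3


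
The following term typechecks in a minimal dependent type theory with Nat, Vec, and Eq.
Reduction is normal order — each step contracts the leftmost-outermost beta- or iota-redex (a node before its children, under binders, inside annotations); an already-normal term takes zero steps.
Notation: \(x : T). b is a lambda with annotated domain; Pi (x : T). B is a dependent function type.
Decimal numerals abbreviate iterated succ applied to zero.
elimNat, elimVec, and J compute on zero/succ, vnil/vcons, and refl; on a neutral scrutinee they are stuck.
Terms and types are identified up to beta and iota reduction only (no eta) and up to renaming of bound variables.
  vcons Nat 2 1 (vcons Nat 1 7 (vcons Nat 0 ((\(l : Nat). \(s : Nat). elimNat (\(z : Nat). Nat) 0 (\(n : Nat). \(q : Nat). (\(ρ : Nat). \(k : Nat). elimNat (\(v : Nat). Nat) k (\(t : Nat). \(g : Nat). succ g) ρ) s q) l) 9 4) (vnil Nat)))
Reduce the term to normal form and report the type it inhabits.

reduced normal form:
  vcons Nat 2 1 (vcons Nat 1 7 (vcons Nat 0 36 (vnil Nat)))
the term's type:
  Vec Nat 3
observation: 165 normal-order steps separate the term from its normal form.


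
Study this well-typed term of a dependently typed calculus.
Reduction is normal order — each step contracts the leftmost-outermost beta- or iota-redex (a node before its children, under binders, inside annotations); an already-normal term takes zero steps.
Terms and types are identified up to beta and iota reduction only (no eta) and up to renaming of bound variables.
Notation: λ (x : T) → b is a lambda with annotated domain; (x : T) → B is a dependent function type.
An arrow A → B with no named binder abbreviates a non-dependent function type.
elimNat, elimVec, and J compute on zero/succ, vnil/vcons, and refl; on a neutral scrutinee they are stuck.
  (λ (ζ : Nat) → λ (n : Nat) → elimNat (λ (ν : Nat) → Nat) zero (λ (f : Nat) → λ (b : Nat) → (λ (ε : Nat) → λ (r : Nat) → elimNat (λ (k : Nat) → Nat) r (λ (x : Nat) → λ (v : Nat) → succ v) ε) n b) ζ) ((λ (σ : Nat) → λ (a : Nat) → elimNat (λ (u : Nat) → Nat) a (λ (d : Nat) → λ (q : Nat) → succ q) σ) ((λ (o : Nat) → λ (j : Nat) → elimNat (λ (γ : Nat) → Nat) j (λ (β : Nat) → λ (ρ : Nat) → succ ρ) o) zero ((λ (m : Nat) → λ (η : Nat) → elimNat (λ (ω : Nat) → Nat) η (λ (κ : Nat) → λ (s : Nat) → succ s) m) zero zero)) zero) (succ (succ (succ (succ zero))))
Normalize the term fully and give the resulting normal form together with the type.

reduced normal form:
  zero
the term's type:
  Nat


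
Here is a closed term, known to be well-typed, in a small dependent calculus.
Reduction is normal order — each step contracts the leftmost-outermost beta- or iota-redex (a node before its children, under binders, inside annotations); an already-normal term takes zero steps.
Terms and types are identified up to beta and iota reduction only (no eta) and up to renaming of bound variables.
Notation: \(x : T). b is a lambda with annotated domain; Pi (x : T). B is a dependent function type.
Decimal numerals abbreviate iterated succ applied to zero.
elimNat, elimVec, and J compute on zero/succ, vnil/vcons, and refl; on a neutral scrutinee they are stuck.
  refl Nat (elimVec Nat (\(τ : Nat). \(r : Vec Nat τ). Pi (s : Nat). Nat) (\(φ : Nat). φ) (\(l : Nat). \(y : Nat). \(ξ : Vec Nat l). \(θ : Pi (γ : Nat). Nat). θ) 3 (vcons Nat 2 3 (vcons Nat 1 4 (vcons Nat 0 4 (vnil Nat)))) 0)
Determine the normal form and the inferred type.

reduced normal form:
  refl Nat 0
the term's type:
  Eq Nat 0 0


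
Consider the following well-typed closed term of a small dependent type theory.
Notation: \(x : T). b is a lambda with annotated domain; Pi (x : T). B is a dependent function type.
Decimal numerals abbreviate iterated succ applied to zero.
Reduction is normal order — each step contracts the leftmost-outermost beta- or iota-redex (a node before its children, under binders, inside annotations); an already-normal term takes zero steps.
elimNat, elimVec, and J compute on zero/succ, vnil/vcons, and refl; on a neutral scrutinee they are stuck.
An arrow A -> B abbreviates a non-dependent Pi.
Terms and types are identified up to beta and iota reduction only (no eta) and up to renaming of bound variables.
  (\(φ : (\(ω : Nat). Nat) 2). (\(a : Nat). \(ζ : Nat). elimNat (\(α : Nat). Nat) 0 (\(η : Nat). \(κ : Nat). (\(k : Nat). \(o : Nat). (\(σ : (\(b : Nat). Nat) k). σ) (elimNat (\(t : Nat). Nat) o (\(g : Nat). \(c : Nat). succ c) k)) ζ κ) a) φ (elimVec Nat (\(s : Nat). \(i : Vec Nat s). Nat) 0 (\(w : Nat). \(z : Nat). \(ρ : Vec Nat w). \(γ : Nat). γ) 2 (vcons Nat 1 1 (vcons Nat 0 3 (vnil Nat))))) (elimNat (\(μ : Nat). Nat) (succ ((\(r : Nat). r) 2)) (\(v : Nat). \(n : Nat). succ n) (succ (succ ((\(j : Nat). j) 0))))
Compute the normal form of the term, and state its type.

reduced normal form:
  0
the term's type:
  Nat
observation: 43 normal-order steps normalize the term, beginning with a beta-redex.


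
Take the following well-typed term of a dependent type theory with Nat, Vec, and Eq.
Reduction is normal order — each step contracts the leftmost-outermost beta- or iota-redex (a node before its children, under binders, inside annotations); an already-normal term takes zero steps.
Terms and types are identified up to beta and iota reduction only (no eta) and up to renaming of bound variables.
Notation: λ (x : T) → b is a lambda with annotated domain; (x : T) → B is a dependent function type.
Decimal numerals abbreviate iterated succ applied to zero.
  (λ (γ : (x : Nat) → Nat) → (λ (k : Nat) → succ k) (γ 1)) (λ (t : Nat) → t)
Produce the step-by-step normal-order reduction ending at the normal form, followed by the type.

normal-order reduction sequence:
  (λ (γ : (x : Nat) → Nat) → (λ (k : Nat) → succ k) (γ 1)) (λ (t : Nat) → t)
  ~> (λ (γ : Nat) → succ γ) ((λ (x : Nat) → x) 1)
  ~> succ ((λ (γ : Nat) → γ) 1)
  ~> 2
type:
  Nat


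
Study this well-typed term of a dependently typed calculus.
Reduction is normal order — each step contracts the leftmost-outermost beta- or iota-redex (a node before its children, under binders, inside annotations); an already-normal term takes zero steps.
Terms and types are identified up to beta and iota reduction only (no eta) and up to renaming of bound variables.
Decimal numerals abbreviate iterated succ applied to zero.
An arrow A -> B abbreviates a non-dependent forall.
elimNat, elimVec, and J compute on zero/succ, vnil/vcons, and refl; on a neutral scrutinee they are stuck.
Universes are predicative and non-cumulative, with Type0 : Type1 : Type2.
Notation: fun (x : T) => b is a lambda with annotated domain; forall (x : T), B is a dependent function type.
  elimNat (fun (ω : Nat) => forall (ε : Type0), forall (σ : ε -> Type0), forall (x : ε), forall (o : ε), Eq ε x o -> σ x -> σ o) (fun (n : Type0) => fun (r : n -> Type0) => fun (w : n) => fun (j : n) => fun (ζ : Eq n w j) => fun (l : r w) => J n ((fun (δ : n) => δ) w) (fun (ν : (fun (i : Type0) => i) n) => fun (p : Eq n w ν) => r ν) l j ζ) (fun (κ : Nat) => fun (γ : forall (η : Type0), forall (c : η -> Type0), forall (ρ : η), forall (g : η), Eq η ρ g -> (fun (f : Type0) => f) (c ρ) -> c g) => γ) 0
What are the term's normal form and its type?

reduced normal form:
  fun (ω : Type0) => fun (ε : ω -> Type0) => fun (σ : ω) => fun (x : ω) => fun (o : Eq ω σ x) => fun (n : ε σ) => J ω σ (fun (r : ω) => fun (w : Eq ω σ r) => ε r) n x o
type:
  forall (ω : Type0), forall (ε : ω -> Type0), forall (σ : ω), forall (x : ω), Eq ω σ x -> ε σ -> ε x
observation: the leftmost-outermost redex is an elimNat iota-redex, and normalization takes 3 steps.
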